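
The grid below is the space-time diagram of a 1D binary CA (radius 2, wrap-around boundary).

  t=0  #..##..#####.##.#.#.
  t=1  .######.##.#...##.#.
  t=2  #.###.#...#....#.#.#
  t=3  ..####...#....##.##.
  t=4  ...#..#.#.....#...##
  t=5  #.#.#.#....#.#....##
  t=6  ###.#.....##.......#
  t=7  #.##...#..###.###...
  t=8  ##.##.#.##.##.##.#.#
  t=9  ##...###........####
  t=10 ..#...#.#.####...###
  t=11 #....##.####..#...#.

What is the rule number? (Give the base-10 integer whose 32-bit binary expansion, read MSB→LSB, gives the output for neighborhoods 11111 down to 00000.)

2812861029

  [31] ##### => #  t=0,i=9
  [30] ####. => .  t=0,i=10
  [29] ###.# => #  t=0,i=11
  [28] ###.. => .  t=3,i=5
  [27] ##.## => .  t=0,i=12
  [26] ##.#. => #  t=0,i=15
  [25] ##..# => #  t=0,i=5
  [24] ##... => #  t=3,i=6
  [23] #.### => #  t=2,i=2
  [22] #.##. => .  t=0,i=13
  [21] #.#.# => #  t=0,i=16
  [20] #.#.. => .  t=0,i=0
  [19] #..## => #  t=0,i=2
  [18] #..#. => .  t=4,i=5
  [17] #...# => .  t=1,i=13
  [16] #.... => .  t=2,i=12
  [15] .#### => #  t=0,i=8
  [14] .###. => #  t=2,i=3
  [13] .##.# => .  t=0,i=14
  [12] .##.. => #  t=0,i=4
  [11] .#.## => #  t=2,i=18
  [10] .#.#. => .  t=0,i=17
  [9] .#..# => #  t=0,i=1
  [8] .#... => .  t=1,i=12
  [7] ..### => .  t=0,i=7
  [6] ..##. => #  t=0,i=3
  [5] ..#.# => #  t=2,i=15
  [4] ..#.. => .  t=2,i=10
  [3] ...## => .  t=1,i=14
  [2] ...#. => #  t=2,i=9
  [1] ....# => .  t=2,i=13
  [0] ..... => #  t=4,i=11
  bits 10100111101010001101101001100101 = 2812861029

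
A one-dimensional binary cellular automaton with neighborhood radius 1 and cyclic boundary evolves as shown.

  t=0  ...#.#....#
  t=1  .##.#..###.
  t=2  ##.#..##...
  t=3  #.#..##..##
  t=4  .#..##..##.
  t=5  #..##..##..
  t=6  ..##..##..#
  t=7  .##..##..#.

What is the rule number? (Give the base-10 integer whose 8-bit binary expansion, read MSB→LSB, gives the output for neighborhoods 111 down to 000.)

43

  ###|.  b7=0 t=1,i=8
  ##.|.  b6=0 t=1,i=2
  #.#|#  b5=1 t=0,i=4
  #..|.  b4=0 t=0,i=0
  .##|#  b3=1 t=1,i=1
  .#.|.  b2=0 t=0,i=3
  ..#|#  b1=1 t=0,i=2
  ...|#  b0=1 t=0,i=1
  bits 00101011 = 43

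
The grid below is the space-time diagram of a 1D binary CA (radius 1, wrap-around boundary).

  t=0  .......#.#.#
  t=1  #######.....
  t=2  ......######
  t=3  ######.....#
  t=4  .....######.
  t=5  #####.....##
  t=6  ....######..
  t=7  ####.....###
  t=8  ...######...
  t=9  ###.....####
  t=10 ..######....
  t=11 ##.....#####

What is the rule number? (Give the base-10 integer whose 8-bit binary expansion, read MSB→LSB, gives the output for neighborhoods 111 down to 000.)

  ###|.  b7=0 t=1,i=1
  ##.|#  b6=1 t=1,i=6
  #.#|.  b5=0 t=0,i=8
  #..|#  b4=1 t=0,i=0
  .##|.  b3=0 t=1,i=0
  .#.|.  b2=0 t=0,i=7
  ..#|#  b1=1 t=0,i=6
  ...|#  b0=1 t=0,i=1
  bits 01010011 = 83

83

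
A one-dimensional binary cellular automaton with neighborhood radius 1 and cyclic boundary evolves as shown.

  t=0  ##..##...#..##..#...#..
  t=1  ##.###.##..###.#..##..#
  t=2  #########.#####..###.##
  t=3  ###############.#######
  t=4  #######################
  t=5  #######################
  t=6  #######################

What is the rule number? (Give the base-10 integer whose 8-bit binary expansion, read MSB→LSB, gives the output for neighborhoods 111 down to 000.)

235

  nb ###: next=#  (t=1,i=0, bit7=1)
  nb ##.: next=#  (t=0,i=1, bit6=1)
  nb #.#: next=#  (t=1,i=2, bit5=1)
  nb #..: next=.  (t=0,i=2, bit4=0)
  nb .##: next=#  (t=0,i=0, bit3=1)
  nb .#.: next=.  (t=0,i=9, bit2=0)
  nb ..#: next=#  (t=0,i=3, bit1=1)
  nb ...: next=#  (t=0,i=7, bit0=1)
  bits 11101011 = 235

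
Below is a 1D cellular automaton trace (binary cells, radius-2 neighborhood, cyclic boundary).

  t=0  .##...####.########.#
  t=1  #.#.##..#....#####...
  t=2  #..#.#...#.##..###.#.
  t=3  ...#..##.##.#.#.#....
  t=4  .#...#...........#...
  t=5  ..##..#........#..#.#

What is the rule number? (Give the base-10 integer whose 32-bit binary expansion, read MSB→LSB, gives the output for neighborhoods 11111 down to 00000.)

3490339114

  [31] ##### => #  t=0,i=13
  [30] ####. => #  t=0,i=8
  [29] ###.# => .  t=0,i=9
  [28] ###.. => #  t=1,i=17
  [27] ##.## => .  t=0,i=10
  [26] ##.#. => .  t=0,i=19
  [25] ##..# => .  t=1,i=6
  [24] ##... => .  t=0,i=3
  [23] #.### => .  t=0,i=11
  [22] #.##. => .  t=0,i=1
  [21] #.#.# => .  t=0,i=20
  [20] #.#.. => .  t=2,i=0
  [19] #..## => #  t=2,i=14
  [18] #..#. => .  t=1,i=7
  [17] #...# => #  t=0,i=4
  [16] #.... => .  t=1,i=10
  [15] .#### => .  t=0,i=7
  [14] .###. => #  t=2,i=16
  [13] .##.# => .  t=3,i=7
  [12] .##.. => #  t=0,i=2
  [11] .#.## => #  t=0,i=0
  [10] .#.#. => .  t=1,i=1
  [9] .#..# => .  t=2,i=1
  [8] .#... => #  t=1,i=9
  [7] ..### => .  t=0,i=6
  [6] ..##. => .  t=3,i=6
  [5] ..#.# => #  t=1,i=0
  [4] ..#.. => .  t=1,i=8
  [3] ...## => #  t=0,i=5
  [2] ...#. => .  t=1,i=20
  [1] ....# => #  t=1,i=11
  [0] ..... => .  t=3,i=0
  bits 11010000000010100101100100101010 = 3490339114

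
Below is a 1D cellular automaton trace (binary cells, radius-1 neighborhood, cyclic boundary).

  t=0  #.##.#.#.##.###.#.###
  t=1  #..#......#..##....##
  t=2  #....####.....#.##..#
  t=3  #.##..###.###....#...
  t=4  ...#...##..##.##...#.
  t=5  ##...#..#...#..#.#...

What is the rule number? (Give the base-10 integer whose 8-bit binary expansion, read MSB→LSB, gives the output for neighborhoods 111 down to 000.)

  ### -> #   bit 7 = 1  t=0,i=13
  ##. -> #   bit 6 = 1  t=0,i=0
  #.# -> .   bit 5 = 0  t=0,i=1
  #.. -> .   bit 4 = 0  t=1,i=1
  .## -> .   bit 3 = 0  t=0,i=2
  .#. -> .   bit 2 = 0  t=0,i=5
  ..# -> .   bit 1 = 0  t=1,i=2
  ... -> #   bit 0 = 1  t=1,i=5
  bits 11000001 = 193

193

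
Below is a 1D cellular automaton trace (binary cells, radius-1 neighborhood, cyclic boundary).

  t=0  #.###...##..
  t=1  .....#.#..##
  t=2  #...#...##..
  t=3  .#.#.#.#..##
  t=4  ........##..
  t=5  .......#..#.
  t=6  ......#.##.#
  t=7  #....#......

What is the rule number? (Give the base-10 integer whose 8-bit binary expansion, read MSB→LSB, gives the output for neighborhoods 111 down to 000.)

18

  nb ###: next=.  (t=0,i=3, bit7=0)
  nb ##.: next=.  (t=0,i=4, bit6=0)
  nb #.#: next=.  (t=0,i=1, bit5=0)
  nb #..: next=#  (t=0,i=5, bit4=1)
  nb .##: next=.  (t=0,i=2, bit3=0)
  nb .#.: next=.  (t=0,i=0, bit2=0)
  nb ..#: next=#  (t=0,i=7, bit1=1)
  nb ...: next=.  (t=0,i=6, bit0=0)
  bits 00010010 = 18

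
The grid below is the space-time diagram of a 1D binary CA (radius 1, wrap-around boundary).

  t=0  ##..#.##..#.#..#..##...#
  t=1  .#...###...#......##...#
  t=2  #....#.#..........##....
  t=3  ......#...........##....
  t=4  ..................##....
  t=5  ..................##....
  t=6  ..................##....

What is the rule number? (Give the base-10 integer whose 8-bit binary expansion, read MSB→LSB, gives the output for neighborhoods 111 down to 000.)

  ### -> .   bit 7 = 0  t=0,i=0
  ##. -> #   bit 6 = 1  t=0,i=1
  #.# -> #   bit 5 = 1  t=0,i=5
  #.. -> .   bit 4 = 0  t=0,i=2
  .## -> #   bit 3 = 1  t=0,i=6
  .#. -> .   bit 2 = 0  t=0,i=4
  ..# -> .   bit 1 = 0  t=0,i=3
  ... -> .   bit 0 = 0  t=0,i=21
  bits 01101000 = 104

104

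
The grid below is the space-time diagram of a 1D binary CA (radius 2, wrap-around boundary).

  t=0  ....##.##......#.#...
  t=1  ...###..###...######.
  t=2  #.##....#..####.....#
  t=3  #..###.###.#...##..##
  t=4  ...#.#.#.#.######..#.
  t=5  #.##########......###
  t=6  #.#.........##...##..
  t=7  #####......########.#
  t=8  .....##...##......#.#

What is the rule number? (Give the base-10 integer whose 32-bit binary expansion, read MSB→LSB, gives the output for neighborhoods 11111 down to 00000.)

565657596

  nb #####: next=.  (t=1,i=16, bit31=0)
  nb ####.: next=.  (t=1,i=18, bit30=0)
  nb ###.#: next=#  (t=3,i=5, bit29=1)
  nb ###..: next=.  (t=1,i=5, bit28=0)
  nb ##.##: next=.  (t=0,i=6, bit27=0)
  nb ##.#.: next=.  (t=3,i=10, bit26=0)
  nb ##..#: next=.  (t=1,i=6, bit25=0)
  nb ##...: next=#  (t=0,i=9, bit24=1)
  nb #.###: next=#  (t=3,i=7, bit23=1)
  nb #.##.: next=.  (t=0,i=7, bit22=0)
  nb #.#.#: next=#  (t=4,i=5, bit21=1)
  nb #.#..: next=#  (t=0,i=17, bit20=1)
  nb #..##: next=.  (t=1,i=7, bit19=0)
  nb #..#.: next=#  (t=4,i=18, bit18=1)
  nb #...#: next=#  (t=1,i=12, bit17=1)
  nb #....: next=#  (t=0,i=10, bit16=1)
  nb .####: next=.  (t=1,i=15, bit15=0)
  nb .###.: next=.  (t=1,i=4, bit14=0)
  nb .##.#: next=#  (t=0,i=5, bit13=1)
  nb .##..: next=#  (t=0,i=8, bit12=1)
  nb .#.##: next=#  (t=4,i=10, bit11=1)
  nb .#.#.: next=#  (t=0,i=16, bit10=1)
  nb .#..#: next=#  (t=2,i=9, bit9=1)
  nb .#...: next=#  (t=0,i=18, bit8=1)
  nb ..###: next=#  (t=1,i=3, bit7=1)
  nb ..##.: next=#  (t=0,i=4, bit6=1)
  nb ..#.#: next=#  (t=0,i=15, bit5=1)
  nb ..#..: next=#  (t=2,i=8, bit4=1)
  nb ...##: next=#  (t=0,i=3, bit3=1)
  nb ...#.: next=#  (t=0,i=14, bit2=1)
  nb ....#: next=.  (t=0,i=2, bit1=0)
  nb .....: next=.  (t=0,i=0, bit0=0)
  bits 00100001101101110011111111111100 = 565657596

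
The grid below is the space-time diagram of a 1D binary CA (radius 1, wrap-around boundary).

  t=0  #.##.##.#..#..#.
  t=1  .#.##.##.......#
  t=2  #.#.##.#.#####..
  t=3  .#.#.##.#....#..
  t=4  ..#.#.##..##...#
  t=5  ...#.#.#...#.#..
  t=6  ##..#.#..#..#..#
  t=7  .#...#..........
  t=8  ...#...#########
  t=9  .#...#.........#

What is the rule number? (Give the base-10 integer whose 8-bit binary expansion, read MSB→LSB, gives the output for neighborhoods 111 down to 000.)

97

  ### -> .   bit 7 = 0  t=2,i=10
  ##. -> #   bit 6 = 1  t=0,i=3
  #.# -> #   bit 5 = 1  t=0,i=1
  #.. -> .   bit 4 = 0  t=0,i=9
  .## -> .   bit 3 = 0  t=0,i=2
  .#. -> .   bit 2 = 0  t=0,i=0
  ..# -> .   bit 1 = 0  t=0,i=10
  ... -> #   bit 0 = 1  t=1,i=9
  bits 01100001 = 97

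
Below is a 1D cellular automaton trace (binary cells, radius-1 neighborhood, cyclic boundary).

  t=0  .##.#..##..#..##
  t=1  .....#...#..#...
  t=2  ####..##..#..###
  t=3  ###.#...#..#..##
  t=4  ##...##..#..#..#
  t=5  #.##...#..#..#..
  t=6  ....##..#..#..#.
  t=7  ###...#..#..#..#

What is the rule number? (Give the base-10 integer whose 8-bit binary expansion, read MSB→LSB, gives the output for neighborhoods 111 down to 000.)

  nb ###: next=#  (t=2,i=0, bit7=1)
  nb ##.: next=.  (t=0,i=2, bit6=0)
  nb #.#: next=.  (t=0,i=0, bit5=0)
  nb #..: next=#  (t=0,i=5, bit4=1)
  nb .##: next=.  (t=0,i=1, bit3=0)
  nb .#.: next=.  (t=0,i=4, bit2=0)
  nb ..#: next=.  (t=0,i=6, bit1=0)
  nb ...: next=#  (t=1,i=0, bit0=1)
  bits 10010001 = 145

145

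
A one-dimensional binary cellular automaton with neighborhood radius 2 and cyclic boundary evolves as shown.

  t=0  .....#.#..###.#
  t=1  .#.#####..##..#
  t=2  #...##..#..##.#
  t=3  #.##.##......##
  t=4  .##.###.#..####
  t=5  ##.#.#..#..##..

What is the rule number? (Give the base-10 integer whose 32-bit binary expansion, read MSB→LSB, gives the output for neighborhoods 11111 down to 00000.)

2320749742

  [31] ##### => #  t=1,i=5
  [30] ####. => .  t=1,i=6
  [29] ###.# => .  t=0,i=12
  [28] ###.. => .  t=1,i=7
  [27] ##.## => #  t=2,i=13
  [26] ##.#. => .  t=0,i=13
  [25] ##..# => #  t=1,i=8
  [24] ##... => .  t=2,i=1
  [23] #.### => .  t=1,i=3
  [22] #.##. => #  t=2,i=14
  [21] #.#.# => .  t=1,i=1
  [20] #.#.. => #  t=0,i=7
  [19] #..## => .  t=0,i=9
  [18] #..#. => .  t=1,i=13
  [17] #...# => #  t=2,i=2
  [16] #.... => #  t=0,i=1
  [15] .#### => #  t=1,i=4
  [14] .###. => #  t=0,i=11
  [13] .##.# => .  t=2,i=12
  [12] .##.. => #  t=1,i=11
  [11] .#.## => .  t=1,i=2
  [10] .#.#. => #  t=0,i=6
  [9] .#..# => .  t=0,i=8
  [8] .#... => .  t=0,i=0
  [7] ..### => #  t=0,i=10
  [6] ..##. => .  t=1,i=10
  [5] ..#.# => #  t=0,i=5
  [4] ..#.. => .  t=2,i=8
  [3] ...## => #  t=2,i=3
  [2] ...#. => #  t=0,i=4
  [1] ....# => #  t=0,i=3
  [0] ..... => .  t=0,i=2
  bits 10001010010100111101010010101110 = 2320749742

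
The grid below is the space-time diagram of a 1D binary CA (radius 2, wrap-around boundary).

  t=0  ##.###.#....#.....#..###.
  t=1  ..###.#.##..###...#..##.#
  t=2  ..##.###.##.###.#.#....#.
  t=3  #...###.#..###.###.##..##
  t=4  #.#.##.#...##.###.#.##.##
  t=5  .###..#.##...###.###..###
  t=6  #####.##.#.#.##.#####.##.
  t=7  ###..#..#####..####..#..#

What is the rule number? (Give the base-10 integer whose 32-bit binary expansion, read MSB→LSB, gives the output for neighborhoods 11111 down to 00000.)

  #####|#  b31=1 t=6,i=2
  ####.|.  b30=0 t=6,i=3
  ###.#|.  b29=0 t=0,i=5
  ###..|#  b28=1 t=1,i=14
  ##.##|#  b27=1 t=0,i=2
  ##.#.|#  b26=1 t=0,i=6
  ##..#|#  b25=1 t=1,i=10
  ##...|.  b24=0 t=1,i=15
  #.###|#  b23=1 t=0,i=3
  #.##.|.  b22=0 t=0,i=0
  #.#.#|#  b21=1 t=1,i=6
  #.#..|.  b20=0 t=0,i=7
  #..##|.  b19=0 t=0,i=20
  #..#.|.  b18=0 t=5,i=5
  #...#|#  b17=1 t=1,i=16
  #....|#  b16=1 t=0,i=9
  .####|#  b15=1 t=6,i=1
  .###.|#  b14=1 t=0,i=4
  .##.#|.  b13=0 t=0,i=1
  .##..|#  b12=1 t=1,i=9
  .#.##|#  b11=1 t=1,i=7
  .#.#.|#  b10=1 t=2,i=17
  .#..#|.  b9=0 t=0,i=19
  .#...|#  b8=1 t=0,i=8
  ..###|#  b7=1 t=0,i=21
  ..##.|.  b6=0 t=1,i=21
  ..#.#|#  b5=1 t=5,i=6
  ..#..|#  b4=1 t=0,i=12
  ...##|.  b3=0 t=2,i=1
  ...#.|.  b2=0 t=0,i=11
  ....#|.  b1=0 t=0,i=10
  .....|.  b0=0 t=0,i=15
  bits 10011110101000111101110110110000 = 2661539248

2661539248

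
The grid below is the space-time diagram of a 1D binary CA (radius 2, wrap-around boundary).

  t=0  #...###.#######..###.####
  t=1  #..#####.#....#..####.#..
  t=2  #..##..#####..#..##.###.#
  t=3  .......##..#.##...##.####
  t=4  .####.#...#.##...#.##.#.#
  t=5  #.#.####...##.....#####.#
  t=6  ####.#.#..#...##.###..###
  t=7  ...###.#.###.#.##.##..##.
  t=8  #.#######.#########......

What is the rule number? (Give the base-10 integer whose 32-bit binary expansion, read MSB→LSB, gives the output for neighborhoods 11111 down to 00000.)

1014360473

  #####|.  b31=0 t=0,i=10
  ####.|.  b30=0 t=0,i=13
  ###.#|#  b29=1 t=0,i=6
  ###..|#  b28=1 t=0,i=0
  ##.##|#  b27=1 t=0,i=7
  ##.#.|#  b26=1 t=1,i=8
  ##..#|.  b25=0 t=0,i=15
  ##...|.  b24=0 t=0,i=1
  #.###|.  b23=0 t=0,i=8
  #.##.|#  b22=1 t=2,i=24
  #.#.#|#  b21=1 t=4,i=22
  #.#..|#  b20=1 t=1,i=9
  #..##|.  b19=0 t=0,i=16
  #..#.|#  b18=1 t=1,i=24
  #...#|.  b17=0 t=0,i=2
  #....|#  b16=1 t=1,i=11
  .####|#  b15=1 t=0,i=9
  .###.|#  b14=1 t=0,i=5
  .##.#|#  b13=1 t=2,i=18
  .##..|.  b12=0 t=2,i=0
  .#.##|#  b11=1 t=3,i=12
  .#.#.|.  b10=0 t=4,i=23
  .#..#|.  b9=0 t=1,i=1
  .#...|#  b8=1 t=1,i=10
  ..###|#  b7=1 t=0,i=4
  ..##.|.  b6=0 t=2,i=3
  ..#.#|.  b5=0 t=3,i=11
  ..#..|#  b4=1 t=1,i=0
  ...##|#  b3=1 t=0,i=3
  ...#.|.  b2=0 t=1,i=13
  ....#|.  b1=0 t=1,i=12
  .....|#  b0=1 t=3,i=2
  bits 00111100011101011110100110011001 = 1014360473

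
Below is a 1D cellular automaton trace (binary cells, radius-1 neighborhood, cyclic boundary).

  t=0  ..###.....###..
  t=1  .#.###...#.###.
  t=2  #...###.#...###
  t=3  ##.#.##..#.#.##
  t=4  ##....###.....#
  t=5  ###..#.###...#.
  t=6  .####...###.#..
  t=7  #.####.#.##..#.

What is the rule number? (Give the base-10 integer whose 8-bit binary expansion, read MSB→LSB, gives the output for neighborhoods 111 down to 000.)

210

  [7] ### => #  t=0,i=3
  [6] ##. => #  t=0,i=4
  [5] #.# => .  t=1,i=2
  [4] #.. => #  t=0,i=5
  [3] .## => .  t=0,i=2
  [2] .#. => .  t=1,i=1
  [1] ..# => #  t=0,i=1
  [0] ... => .  t=0,i=0
  bits 11010010 = 210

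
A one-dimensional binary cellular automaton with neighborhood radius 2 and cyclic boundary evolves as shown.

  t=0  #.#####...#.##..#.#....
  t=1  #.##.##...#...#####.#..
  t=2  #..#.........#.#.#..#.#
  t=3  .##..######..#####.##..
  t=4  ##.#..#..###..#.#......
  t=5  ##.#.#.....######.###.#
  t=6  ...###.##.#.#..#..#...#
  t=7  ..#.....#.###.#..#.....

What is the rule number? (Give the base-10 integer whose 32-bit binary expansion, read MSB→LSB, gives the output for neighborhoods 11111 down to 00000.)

1387635817

  #####|.  b31=0 t=0,i=4
  ####.|#  b30=1 t=0,i=5
  ###.#|.  b29=0 t=1,i=18
  ###..|#  b28=1 t=0,i=6
  ##.##|.  b27=0 t=1,i=4
  ##.#.|.  b26=0 t=1,i=19
  ##..#|#  b25=1 t=0,i=14
  ##...|.  b24=0 t=0,i=7
  #.###|#  b23=1 t=0,i=2
  #.##.|.  b22=0 t=0,i=12
  #.#.#|#  b21=1 t=2,i=15
  #.#..|#  b20=1 t=0,i=18
  #..##|.  b19=0 t=3,i=4
  #..#.|#  b18=1 t=0,i=15
  #...#|.  b17=0 t=0,i=8
  #....|#  b16=1 t=0,i=20
  .####|#  b15=1 t=0,i=3
  .###.|.  b14=0 t=4,i=10
  .##.#|#  b13=1 t=1,i=3
  .##..|.  b12=0 t=0,i=13
  .#.##|.  b11=0 t=0,i=1
  .#.#.|#  b10=1 t=0,i=17
  .#..#|.  b9=0 t=1,i=21
  .#...|.  b8=0 t=0,i=19
  ..###|.  b7=0 t=1,i=14
  ..##.|#  b6=1 t=3,i=1
  ..#.#|#  b5=1 t=0,i=0
  ..#..|.  b4=0 t=1,i=10
  ...##|#  b3=1 t=1,i=13
  ...#.|.  b2=0 t=0,i=9
  ....#|.  b1=0 t=0,i=21
  .....|#  b0=1 t=2,i=6
  bits 01010010101101011010010001101001 = 1387635817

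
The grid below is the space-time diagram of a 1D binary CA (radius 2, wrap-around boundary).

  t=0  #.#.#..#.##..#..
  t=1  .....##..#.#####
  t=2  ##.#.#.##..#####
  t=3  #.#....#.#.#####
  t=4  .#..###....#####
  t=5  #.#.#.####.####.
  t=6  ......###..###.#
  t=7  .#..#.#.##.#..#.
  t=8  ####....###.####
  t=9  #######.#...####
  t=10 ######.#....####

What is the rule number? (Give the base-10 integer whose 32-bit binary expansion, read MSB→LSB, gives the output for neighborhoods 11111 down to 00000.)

3620053718

  nb #####: next=#  (t=1,i=13, bit31=1)
  nb ####.: next=#  (t=1,i=14, bit30=1)
  nb ###.#: next=.  (t=2,i=1, bit29=0)
  nb ###..: next=#  (t=1,i=15, bit28=1)
  nb ##.##: next=.  (t=5,i=10, bit27=0)
  nb ##.#.: next=#  (t=2,i=2, bit26=1)
  nb ##..#: next=#  (t=0,i=11, bit25=1)
  nb ##...: next=#  (t=1,i=0, bit24=1)
  nb #.###: next=#  (t=1,i=11, bit23=1)
  nb #.##.: next=#  (t=0,i=9, bit22=1)
  nb #.#.#: next=.  (t=0,i=2, bit21=0)
  nb #.#..: next=.  (t=0,i=4, bit20=0)
  nb #..##: next=.  (t=2,i=10, bit19=0)
  nb #..#.: next=#  (t=0,i=6, bit18=1)
  nb #...#: next=.  (t=9,i=10, bit17=0)
  nb #....: next=#  (t=1,i=1, bit16=1)
  nb .####: next=#  (t=1,i=12, bit15=1)
  nb .###.: next=.  (t=4,i=5, bit14=0)
  nb .##.#: next=#  (t=7,i=9, bit13=1)
  nb .##..: next=.  (t=0,i=10, bit12=0)
  nb .#.##: next=.  (t=0,i=8, bit11=0)
  nb .#.#.: next=.  (t=0,i=1, bit10=0)
  nb .#..#: next=#  (t=0,i=5, bit9=1)
  nb .#...: next=.  (t=3,i=3, bit8=0)
  nb ..###: next=#  (t=2,i=11, bit7=1)
  nb ..##.: next=#  (t=1,i=5, bit6=1)
  nb ..#.#: next=.  (t=0,i=0, bit5=0)
  nb ..#..: next=#  (t=0,i=13, bit4=1)
  nb ...##: next=.  (t=1,i=4, bit3=0)
  nb ...#.: next=#  (t=3,i=6, bit2=1)
  nb ....#: next=#  (t=1,i=3, bit1=1)
  nb .....: next=.  (t=1,i=2, bit0=0)
  bits 11010111110001011010001011010110 = 3620053718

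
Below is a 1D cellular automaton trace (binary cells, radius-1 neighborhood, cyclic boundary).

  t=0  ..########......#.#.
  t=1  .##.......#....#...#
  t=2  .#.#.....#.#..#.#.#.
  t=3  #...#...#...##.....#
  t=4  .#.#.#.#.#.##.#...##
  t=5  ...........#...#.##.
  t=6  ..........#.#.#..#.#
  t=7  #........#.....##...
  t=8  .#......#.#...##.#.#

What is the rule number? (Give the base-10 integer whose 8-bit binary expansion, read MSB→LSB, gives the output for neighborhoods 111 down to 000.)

26

  ###|.  b7=0 t=0,i=3
  ##.|.  b6=0 t=0,i=9
  #.#|.  b5=0 t=0,i=17
  #..|#  b4=1 t=0,i=10
  .##|#  b3=1 t=0,i=2
  .#.|.  b2=0 t=0,i=16
  ..#|#  b1=1 t=0,i=1
  ...|.  b0=0 t=0,i=0
  bits 00011010 = 26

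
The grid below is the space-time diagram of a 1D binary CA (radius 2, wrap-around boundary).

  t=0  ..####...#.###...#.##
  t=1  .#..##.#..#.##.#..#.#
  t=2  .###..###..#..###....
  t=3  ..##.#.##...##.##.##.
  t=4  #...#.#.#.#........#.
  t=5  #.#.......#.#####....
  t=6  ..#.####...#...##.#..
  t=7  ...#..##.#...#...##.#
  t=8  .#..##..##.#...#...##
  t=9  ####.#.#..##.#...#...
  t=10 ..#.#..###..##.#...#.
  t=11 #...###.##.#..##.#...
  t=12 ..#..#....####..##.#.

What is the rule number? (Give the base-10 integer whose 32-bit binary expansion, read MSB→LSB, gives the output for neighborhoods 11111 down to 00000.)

  [31] ##### => .  t=5,i=14
  [30] ####. => #  t=0,i=4
  [29] ###.# => .  t=9,i=3
  [28] ###.. => #  t=0,i=5
  [27] ##.## => .  t=3,i=14
  [26] ##.#. => #  t=1,i=6
  [25] ##..# => .  t=0,i=0
  [24] ##... => .  t=0,i=6
  [23] #.### => .  t=0,i=11
  [22] #.##. => .  t=0,i=19
  [21] #.#.# => .  t=1,i=20
  [20] #.#.. => #  t=1,i=1
  [19] #..## => #  t=0,i=1
  [18] #..#. => .  t=1,i=9
  [17] #...# => #  t=0,i=7
  [16] #.... => #  t=2,i=18
  [15] .#### => .  t=0,i=3
  [14] .###. => #  t=0,i=12
  [13] .##.# => .  t=1,i=5
  [12] .##.. => #  t=0,i=20
  [11] .#.## => #  t=0,i=10
  [10] .#.#. => .  t=1,i=0
  [9] .#..# => #  t=1,i=2
  [8] .#... => .  t=4,i=1
  [7] ..### => .  t=0,i=2
  [6] ..##. => .  t=1,i=4
  [5] ..#.# => .  t=0,i=9
  [4] ..#.. => .  t=2,i=11
  [3] ...## => .  t=2,i=0
  [2] ...#. => .  t=0,i=8
  [1] ....# => .  t=2,i=20
  [0] ..... => #  t=2,i=19
  bits 01010100000110110101101000000001 = 1411078657

1411078657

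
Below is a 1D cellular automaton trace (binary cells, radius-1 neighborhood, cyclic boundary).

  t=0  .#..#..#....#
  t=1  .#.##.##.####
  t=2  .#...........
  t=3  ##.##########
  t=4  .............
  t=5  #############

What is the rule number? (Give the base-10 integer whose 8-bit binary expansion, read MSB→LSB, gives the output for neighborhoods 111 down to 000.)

7

  ### -> .   bit 7 = 0  t=1,i=10
  ##. -> .   bit 6 = 0  t=1,i=4
  #.# -> .   bit 5 = 0  t=0,i=0
  #.. -> .   bit 4 = 0  t=0,i=2
  .## -> .   bit 3 = 0  t=1,i=3
  .#. -> #   bit 2 = 1  t=0,i=1
  ..# -> #   bit 1 = 1  t=0,i=3
  ... -> #   bit 0 = 1  t=0,i=9
  bits 00000111 = 7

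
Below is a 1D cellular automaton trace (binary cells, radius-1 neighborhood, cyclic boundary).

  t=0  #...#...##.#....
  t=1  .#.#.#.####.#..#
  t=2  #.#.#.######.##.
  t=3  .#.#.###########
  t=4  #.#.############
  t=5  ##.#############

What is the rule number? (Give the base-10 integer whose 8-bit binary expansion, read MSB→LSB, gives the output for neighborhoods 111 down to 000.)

  ###|#  b7=1 t=1,i=8
  ##.|#  b6=1 t=0,i=9
  #.#|#  b5=1 t=0,i=10
  #..|#  b4=1 t=0,i=1
  .##|#  b3=1 t=0,i=8
  .#.|.  b2=0 t=0,i=0
  ..#|#  b1=1 t=0,i=3
  ...|.  b0=0 t=0,i=2
  bits 11111010 = 250

250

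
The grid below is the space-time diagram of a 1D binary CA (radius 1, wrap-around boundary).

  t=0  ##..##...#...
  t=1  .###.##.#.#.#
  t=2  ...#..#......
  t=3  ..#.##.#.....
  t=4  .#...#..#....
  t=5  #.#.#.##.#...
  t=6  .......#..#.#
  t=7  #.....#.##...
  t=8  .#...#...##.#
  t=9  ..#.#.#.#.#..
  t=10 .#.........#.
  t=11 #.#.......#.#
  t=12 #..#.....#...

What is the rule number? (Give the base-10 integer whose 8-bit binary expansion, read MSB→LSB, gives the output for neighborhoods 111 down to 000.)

82

  ###|.  b7=0 t=1,i=2
  ##.|#  b6=1 t=0,i=1
  #.#|.  b5=0 t=1,i=0
  #..|#  b4=1 t=0,i=2
  .##|.  b3=0 t=0,i=0
  .#.|.  b2=0 t=0,i=9
  ..#|#  b1=1 t=0,i=3
  ...|.  b0=0 t=0,i=7
  bits 01010010 = 82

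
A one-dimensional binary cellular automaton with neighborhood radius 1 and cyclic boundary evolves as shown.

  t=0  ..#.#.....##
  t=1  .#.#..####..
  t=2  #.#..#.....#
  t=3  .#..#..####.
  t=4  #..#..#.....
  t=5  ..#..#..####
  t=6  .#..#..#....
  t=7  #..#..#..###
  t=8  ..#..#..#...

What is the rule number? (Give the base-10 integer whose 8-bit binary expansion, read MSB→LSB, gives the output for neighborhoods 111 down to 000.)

  ### -> .   bit 7 = 0  t=1,i=7
  ##. -> .   bit 6 = 0  t=0,i=11
  #.# -> #   bit 5 = 1  t=0,i=3
  #.. -> .   bit 4 = 0  t=0,i=0
  .## -> .   bit 3 = 0  t=0,i=10
  .#. -> .   bit 2 = 0  t=0,i=2
  ..# -> #   bit 1 = 1  t=0,i=1
  ... -> #   bit 0 = 1  t=0,i=6
  bits 00100011 = 35

35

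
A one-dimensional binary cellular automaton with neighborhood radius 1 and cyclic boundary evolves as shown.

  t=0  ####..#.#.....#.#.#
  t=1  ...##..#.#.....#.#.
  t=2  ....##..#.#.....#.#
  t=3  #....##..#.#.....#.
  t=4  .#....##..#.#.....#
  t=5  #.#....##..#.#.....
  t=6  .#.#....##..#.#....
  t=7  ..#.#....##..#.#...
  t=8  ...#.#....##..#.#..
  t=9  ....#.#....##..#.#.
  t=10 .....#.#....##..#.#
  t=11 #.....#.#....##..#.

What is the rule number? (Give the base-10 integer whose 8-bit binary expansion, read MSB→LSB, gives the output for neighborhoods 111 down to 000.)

  nb ###: next=.  (t=0,i=0, bit7=0)
  nb ##.: next=#  (t=0,i=3, bit6=1)
  nb #.#: next=#  (t=0,i=7, bit5=1)
  nb #..: next=#  (t=0,i=4, bit4=1)
  nb .##: next=.  (t=0,i=18, bit3=0)
  nb .#.: next=.  (t=0,i=6, bit2=0)
  nb ..#: next=.  (t=0,i=5, bit1=0)
  nb ...: next=.  (t=0,i=10, bit0=0)
  bits 01110000 = 112

112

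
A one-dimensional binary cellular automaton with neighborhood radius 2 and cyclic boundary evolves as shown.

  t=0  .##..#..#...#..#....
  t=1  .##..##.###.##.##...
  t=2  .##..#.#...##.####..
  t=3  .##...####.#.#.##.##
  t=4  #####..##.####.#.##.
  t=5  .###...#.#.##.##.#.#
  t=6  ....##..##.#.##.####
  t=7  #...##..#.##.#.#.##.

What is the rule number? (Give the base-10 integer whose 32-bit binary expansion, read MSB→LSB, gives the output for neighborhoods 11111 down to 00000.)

3446839120

  ##### -> #   bit 31 = 1  t=4,i=2
  ####. -> #   bit 30 = 1  t=2,i=16
  ###.# -> .   bit 29 = 0  t=1,i=10
  ###.. -> .   bit 28 = 0  t=2,i=17
  ##.## -> #   bit 27 = 1  t=1,i=7
  ##.#. -> #   bit 26 = 1  t=3,i=10
  ##..# -> .   bit 25 = 0  t=0,i=3
  ##... -> #   bit 24 = 1  t=1,i=17
  #.### -> .   bit 23 = 0  t=1,i=8
  #.##. -> #   bit 22 = 1  t=1,i=12
  #.#.# -> #   bit 21 = 1  t=3,i=11
  #.#.. -> #   bit 20 = 1  t=2,i=7
  #..## -> .   bit 19 = 0  t=1,i=4
  #..#. -> .   bit 18 = 0  t=0,i=4
  #...# -> #   bit 17 = 1  t=0,i=10
  #.... -> .   bit 16 = 0  t=0,i=17
  .#### -> #   bit 15 = 1  t=2,i=15
  .###. -> .   bit 14 = 0  t=1,i=9
  .##.# -> .   bit 13 = 0  t=1,i=6
  .##.. -> #   bit 12 = 1  t=0,i=2
  .#.## -> .   bit 11 = 0  t=3,i=14
  .#.#. -> #   bit 10 = 1  t=2,i=6
  .#..# -> #   bit 9 = 1  t=0,i=6
  .#... -> #   bit 8 = 1  t=0,i=9
  ..### -> .   bit 7 = 0  t=3,i=6
  ..##. -> #   bit 6 = 1  t=0,i=1
  ..#.# -> .   bit 5 = 0  t=2,i=5
  ..#.. -> #   bit 4 = 1  t=0,i=5
  ...## -> .   bit 3 = 0  t=0,i=0
  ...#. -> .   bit 2 = 0  t=0,i=11
  ....# -> .   bit 1 = 0  t=0,i=19
  ..... -> .   bit 0 = 0  t=0,i=18
  bits 11001101011100101001011101010000 = 3446839120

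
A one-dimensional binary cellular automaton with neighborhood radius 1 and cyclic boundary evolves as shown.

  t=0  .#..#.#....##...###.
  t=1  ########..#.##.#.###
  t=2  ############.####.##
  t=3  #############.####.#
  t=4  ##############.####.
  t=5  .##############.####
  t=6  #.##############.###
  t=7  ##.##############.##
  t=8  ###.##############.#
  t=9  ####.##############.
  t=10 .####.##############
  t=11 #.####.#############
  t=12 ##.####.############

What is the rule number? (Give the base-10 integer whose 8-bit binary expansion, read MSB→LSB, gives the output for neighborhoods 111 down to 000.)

  nb ###: next=#  (t=0,i=17, bit7=1)
  nb ##.: next=#  (t=0,i=12, bit6=1)
  nb #.#: next=#  (t=0,i=5, bit5=1)
  nb #..: next=#  (t=0,i=2, bit4=1)
  nb .##: next=.  (t=0,i=11, bit3=0)
  nb .#.: next=#  (t=0,i=1, bit2=1)
  nb ..#: next=#  (t=0,i=0, bit1=1)
  nb ...: next=.  (t=0,i=8, bit0=0)
  bits 11110110 = 246

246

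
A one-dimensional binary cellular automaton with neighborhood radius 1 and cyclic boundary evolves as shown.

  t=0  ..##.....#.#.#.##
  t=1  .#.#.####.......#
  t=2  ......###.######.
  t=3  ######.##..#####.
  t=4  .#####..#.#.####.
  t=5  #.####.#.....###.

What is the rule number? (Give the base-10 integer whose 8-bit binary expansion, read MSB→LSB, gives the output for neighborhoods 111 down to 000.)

195

  ###|#  b7=1 t=1,i=6
  ##.|#  b6=1 t=0,i=3
  #.#|.  b5=0 t=0,i=10
  #..|.  b4=0 t=0,i=0
  .##|.  b3=0 t=0,i=2
  .#.|.  b2=0 t=0,i=9
  ..#|#  b1=1 t=0,i=1
  ...|#  b0=1 t=0,i=5
  bits 11000011 = 195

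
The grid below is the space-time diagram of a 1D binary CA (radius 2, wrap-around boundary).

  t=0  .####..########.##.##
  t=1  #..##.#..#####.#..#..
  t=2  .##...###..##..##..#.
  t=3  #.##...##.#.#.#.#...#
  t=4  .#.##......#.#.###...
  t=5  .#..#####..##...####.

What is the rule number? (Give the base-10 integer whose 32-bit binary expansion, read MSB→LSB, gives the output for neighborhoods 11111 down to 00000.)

  [31] ##### => #  t=0,i=9
  [30] ####. => #  t=0,i=3
  [29] ###.# => .  t=0,i=14
  [28] ###.. => #  t=0,i=4
  [27] ##.## => #  t=0,i=0
  [26] ##.#. => .  t=1,i=5
  [25] ##..# => .  t=0,i=5
  [24] ##... => #  t=2,i=3
  [23] #.### => .  t=0,i=1
  [22] #.##. => .  t=0,i=16
  [21] #.#.# => .  t=3,i=10
  [20] #.#.. => #  t=1,i=6
  [19] #..## => #  t=0,i=6
  [18] #..#. => .  t=1,i=17
  [17] #...# => .  t=2,i=4
  [16] #.... => #  t=4,i=6
  [15] .#### => .  t=0,i=2
  [14] .###. => #  t=2,i=7
  [13] .##.# => .  t=0,i=17
  [12] .##.. => #  t=2,i=2
  [11] .#.## => .  t=4,i=2
  [10] .#.#. => #  t=3,i=11
  [9] .#..# => #  t=1,i=1
  [8] .#... => #  t=3,i=17
  [7] ..### => .  t=0,i=7
  [6] ..##. => .  t=1,i=3
  [5] ..#.# => #  t=4,i=1
  [4] ..#.. => .  t=1,i=0
  [3] ...## => .  t=2,i=5
  [2] ...#. => .  t=4,i=0
  [1] ....# => .  t=4,i=9
  [0] ..... => #  t=4,i=7
  bits 11011001000110010101011100100001 = 3642316577

3642316577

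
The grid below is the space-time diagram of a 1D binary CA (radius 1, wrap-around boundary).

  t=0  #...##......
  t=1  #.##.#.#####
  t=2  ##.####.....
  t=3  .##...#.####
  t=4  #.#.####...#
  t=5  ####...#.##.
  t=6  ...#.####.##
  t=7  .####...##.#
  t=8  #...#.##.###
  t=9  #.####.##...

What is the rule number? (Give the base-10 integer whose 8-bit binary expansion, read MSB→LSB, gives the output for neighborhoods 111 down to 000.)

  ###|.  b7=0 t=1,i=8
  ##.|#  b6=1 t=0,i=5
  #.#|#  b5=1 t=1,i=1
  #..|.  b4=0 t=0,i=1
  .##|.  b3=0 t=0,i=4
  .#.|#  b2=1 t=0,i=0
  ..#|#  b1=1 t=0,i=3
  ...|#  b0=1 t=0,i=2
  bits 01100111 = 103

103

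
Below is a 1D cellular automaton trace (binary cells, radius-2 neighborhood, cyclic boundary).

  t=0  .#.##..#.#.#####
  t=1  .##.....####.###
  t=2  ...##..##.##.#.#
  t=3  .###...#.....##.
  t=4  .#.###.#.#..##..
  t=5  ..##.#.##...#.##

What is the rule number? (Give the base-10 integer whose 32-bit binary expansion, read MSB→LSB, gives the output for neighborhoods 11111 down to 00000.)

4053994712

  #####|#  b31=1 t=0,i=13
  ####.|#  b30=1 t=0,i=14
  ###.#|#  b29=1 t=0,i=15
  ###..|#  b28=1 t=3,i=3
  ##.##|.  b27=0 t=1,i=0
  ##.#.|.  b26=0 t=0,i=0
  ##..#|.  b25=0 t=0,i=5
  ##...|#  b24=1 t=1,i=3
  #.###|#  b23=1 t=0,i=11
  #.##.|.  b22=0 t=0,i=3
  #.#.#|#  b21=1 t=0,i=1
  #.#..|.  b20=0 t=2,i=15
  #..##|.  b19=0 t=2,i=6
  #..#.|.  b18=0 t=0,i=6
  #...#|#  b17=1 t=2,i=1
  #....|#  b16=1 t=1,i=4
  .####|.  b15=0 t=0,i=12
  .###.|.  b14=0 t=1,i=14
  .##.#|.  b13=0 t=2,i=8
  .##..|.  b12=0 t=0,i=4
  .#.##|#  b11=1 t=0,i=2
  .#.#.|#  b10=1 t=0,i=8
  .#..#|.  b9=0 t=4,i=10
  .#...|.  b8=0 t=2,i=0
  ..###|#  b7=1 t=1,i=8
  ..##.|#  b6=1 t=2,i=3
  ..#.#|.  b5=0 t=0,i=7
  ..#..|#  b4=1 t=3,i=7
  ...##|#  b3=1 t=1,i=7
  ...#.|.  b2=0 t=3,i=6
  ....#|.  b1=0 t=1,i=6
  .....|.  b0=0 t=1,i=5
  bits 11110001101000110000110011011000 = 4053994712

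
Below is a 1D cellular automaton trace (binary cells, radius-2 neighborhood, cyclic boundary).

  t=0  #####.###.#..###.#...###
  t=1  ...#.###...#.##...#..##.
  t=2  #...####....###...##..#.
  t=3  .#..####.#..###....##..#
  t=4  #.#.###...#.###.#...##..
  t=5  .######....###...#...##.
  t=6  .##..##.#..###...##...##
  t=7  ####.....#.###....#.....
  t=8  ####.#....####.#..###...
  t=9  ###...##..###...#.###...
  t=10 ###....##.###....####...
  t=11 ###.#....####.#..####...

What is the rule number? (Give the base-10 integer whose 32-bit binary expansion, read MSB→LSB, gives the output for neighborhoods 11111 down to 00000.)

  #####|.  b31=0 t=0,i=0
  ####.|#  b30=1 t=0,i=3
  ###.#|.  b29=0 t=0,i=4
  ###..|#  b28=1 t=1,i=7
  ##.##|#  b27=1 t=0,i=5
  ##.#.|.  b26=0 t=0,i=9
  ##..#|#  b25=1 t=2,i=20
  ##...|.  b24=0 t=1,i=8
  #.###|#  b23=1 t=0,i=6
  #.##.|#  b22=1 t=1,i=13
  #.#.#|#  b21=1 t=4,i=2
  #.#..|.  b20=0 t=0,i=10
  #..##|.  b19=0 t=0,i=12
  #..#.|.  b18=0 t=2,i=21
  #...#|.  b17=0 t=0,i=19
  #....|#  b16=1 t=1,i=0
  .####|#  b15=1 t=0,i=22
  .###.|#  b14=1 t=0,i=7
  .##.#|.  b13=0 t=6,i=6
  .##..|#  b12=1 t=1,i=14
  .#.##|#  b11=1 t=1,i=4
  .#.#.|#  b10=1 t=2,i=23
  .#..#|#  b9=1 t=0,i=11
  .#...|#  b8=1 t=0,i=18
  ..###|#  b7=1 t=0,i=13
  ..##.|.  b6=0 t=1,i=21
  ..#.#|.  b5=0 t=1,i=3
  ..#..|#  b4=1 t=1,i=18
  ...##|.  b3=0 t=0,i=20
  ...#.|.  b2=0 t=1,i=2
  ....#|.  b1=0 t=1,i=1
  .....|.  b0=0 t=7,i=6
  bits 01011010111000011101111110010000 = 1524752272

1524752272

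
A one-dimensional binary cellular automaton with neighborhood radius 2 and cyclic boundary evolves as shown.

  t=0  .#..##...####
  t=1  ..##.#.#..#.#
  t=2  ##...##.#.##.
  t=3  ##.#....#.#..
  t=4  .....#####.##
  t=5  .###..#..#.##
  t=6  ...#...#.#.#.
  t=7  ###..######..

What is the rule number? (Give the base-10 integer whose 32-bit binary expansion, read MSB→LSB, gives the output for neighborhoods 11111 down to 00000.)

812357159

  #####|.  b31=0 t=4,i=7
  ####.|.  b30=0 t=0,i=11
  ###.#|#  b29=1 t=0,i=12
  ###..|#  b28=1 t=5,i=3
  ##.##|.  b27=0 t=2,i=12
  ##.#.|.  b26=0 t=0,i=0
  ##..#|.  b25=0 t=5,i=4
  ##...|.  b24=0 t=0,i=6
  #.###|.  b23=0 t=5,i=1
  #.##.|#  b22=1 t=2,i=0
  #.#.#|#  b21=1 t=1,i=5
  #.#..|.  b20=0 t=0,i=1
  #..##|#  b19=1 t=0,i=3
  #..#.|.  b18=0 t=1,i=9
  #...#|#  b17=1 t=0,i=7
  #....|#  b16=1 t=3,i=5
  .####|#  b15=1 t=0,i=10
  .###.|.  b14=0 t=5,i=2
  .##.#|.  b13=0 t=1,i=3
  .##..|#  b12=1 t=0,i=5
  .#.##|.  b11=0 t=2,i=9
  .#.#.|#  b10=1 t=1,i=6
  .#..#|#  b9=1 t=0,i=2
  .#...|.  b8=0 t=3,i=4
  ..###|.  b7=0 t=0,i=9
  ..##.|.  b6=0 t=0,i=4
  ..#.#|#  b5=1 t=1,i=10
  ..#..|.  b4=0 t=5,i=6
  ...##|.  b3=0 t=0,i=8
  ...#.|#  b2=1 t=3,i=7
  ....#|#  b1=1 t=3,i=6
  .....|#  b0=1 t=4,i=2
  bits 00110000011010111001011000100111 = 812357159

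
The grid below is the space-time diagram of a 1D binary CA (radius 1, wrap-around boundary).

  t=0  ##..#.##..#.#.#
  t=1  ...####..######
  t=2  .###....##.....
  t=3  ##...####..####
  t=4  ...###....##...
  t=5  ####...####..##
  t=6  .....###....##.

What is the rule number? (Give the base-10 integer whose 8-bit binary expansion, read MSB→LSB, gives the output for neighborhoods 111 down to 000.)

47

  [7] ### => .  t=0,i=0
  [6] ##. => .  t=0,i=1
  [5] #.# => #  t=0,i=5
  [4] #.. => .  t=0,i=2
  [3] .## => #  t=0,i=6
  [2] .#. => #  t=0,i=4
  [1] ..# => #  t=0,i=3
  [0] ... => #  t=1,i=1
  bits 00101111 = 47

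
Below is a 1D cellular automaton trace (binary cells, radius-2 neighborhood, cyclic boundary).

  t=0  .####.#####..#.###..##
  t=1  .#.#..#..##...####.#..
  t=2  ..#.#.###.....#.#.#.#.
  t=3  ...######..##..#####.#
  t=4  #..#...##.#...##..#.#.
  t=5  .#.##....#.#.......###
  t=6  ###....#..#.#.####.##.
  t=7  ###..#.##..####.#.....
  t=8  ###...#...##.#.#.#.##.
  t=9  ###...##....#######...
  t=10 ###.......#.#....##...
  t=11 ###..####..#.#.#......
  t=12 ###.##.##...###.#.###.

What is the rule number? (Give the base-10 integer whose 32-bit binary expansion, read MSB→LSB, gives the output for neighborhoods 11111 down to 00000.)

  [31] ##### => .  t=0,i=8
  [30] ####. => #  t=0,i=3
  [29] ###.# => .  t=0,i=4
  [28] ###.. => #  t=0,i=10
  [27] ##.## => .  t=0,i=0
  [26] ##.#. => #  t=1,i=18
  [25] ##..# => .  t=0,i=11
  [24] ##... => .  t=1,i=11
  [23] #.### => #  t=0,i=1
  [22] #.##. => .  t=5,i=3
  [21] #.#.# => #  t=2,i=4
  [20] #.#.. => .  t=1,i=3
  [19] #..## => #  t=0,i=19
  [18] #..#. => .  t=0,i=12
  [17] #...# => .  t=1,i=12
  [16] #.... => .  t=2,i=10
  [15] .#### => .  t=0,i=2
  [14] .###. => #  t=0,i=16
  [13] .##.# => .  t=0,i=21
  [12] .##.. => .  t=1,i=10
  [11] .#.## => #  t=0,i=14
  [10] .#.#. => #  t=1,i=2
  [9] .#..# => #  t=1,i=4
  [8] .#... => #  t=1,i=20
  [7] ..### => #  t=1,i=14
  [6] ..##. => .  t=0,i=20
  [5] ..#.# => .  t=0,i=13
  [4] ..#.. => #  t=1,i=6
  [3] ...## => .  t=1,i=13
  [2] ...#. => .  t=1,i=0
  [1] ....# => #  t=2,i=12
  [0] ..... => #  t=2,i=11
  bits 01010100101010000100111110010011 = 1420316563

1420316563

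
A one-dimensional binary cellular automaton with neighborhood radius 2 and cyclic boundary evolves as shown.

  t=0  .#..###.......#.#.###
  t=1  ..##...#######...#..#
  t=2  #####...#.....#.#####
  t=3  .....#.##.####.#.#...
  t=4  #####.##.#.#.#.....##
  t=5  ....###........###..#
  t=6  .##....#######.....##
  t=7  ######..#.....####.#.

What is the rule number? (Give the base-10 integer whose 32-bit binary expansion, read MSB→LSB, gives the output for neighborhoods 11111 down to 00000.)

692951639

  #####|.  b31=0 t=1,i=9
  ####.|.  b30=0 t=1,i=12
  ###.#|#  b29=1 t=0,i=20
  ###..|.  b28=0 t=0,i=6
  ##.##|#  b27=1 t=3,i=9
  ##.#.|.  b26=0 t=0,i=0
  ##..#|.  b25=0 t=5,i=18
  ##...|#  b24=1 t=0,i=7
  #.###|.  b23=0 t=0,i=18
  #.##.|#  b22=1 t=3,i=7
  #.#.#|.  b21=0 t=0,i=16
  #.#..|.  b20=0 t=0,i=1
  #..##|#  b19=1 t=0,i=3
  #..#.|#  b18=1 t=1,i=19
  #...#|.  b17=0 t=1,i=5
  #....|#  b16=1 t=0,i=8
  .####|#  b15=1 t=1,i=8
  .###.|.  b14=0 t=0,i=5
  .##.#|.  b13=0 t=3,i=8
  .##..|#  b12=1 t=1,i=3
  .#.##|#  b11=1 t=0,i=17
  .#.#.|.  b10=0 t=0,i=15
  .#..#|#  b9=1 t=0,i=2
  .#...|.  b8=0 t=2,i=9
  ..###|.  b7=0 t=0,i=4
  ..##.|#  b6=1 t=1,i=2
  ..#.#|.  b5=0 t=0,i=14
  ..#..|#  b4=1 t=1,i=17
  ...##|.  b3=0 t=1,i=6
  ...#.|#  b2=1 t=0,i=13
  ....#|#  b1=1 t=0,i=12
  .....|#  b0=1 t=0,i=9
  bits 00101001010011011001101001010111 = 692951639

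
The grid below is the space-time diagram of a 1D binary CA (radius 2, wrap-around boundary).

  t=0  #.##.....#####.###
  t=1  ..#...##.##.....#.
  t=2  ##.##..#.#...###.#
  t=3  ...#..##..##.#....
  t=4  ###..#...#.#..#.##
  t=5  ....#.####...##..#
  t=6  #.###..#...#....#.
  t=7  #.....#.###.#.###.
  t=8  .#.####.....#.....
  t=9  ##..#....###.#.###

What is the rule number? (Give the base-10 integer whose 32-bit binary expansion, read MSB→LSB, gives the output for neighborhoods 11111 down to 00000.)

7250343

  nb #####: next=.  (t=0,i=11, bit31=0)
  nb ####.: next=.  (t=0,i=12, bit30=0)
  nb ###.#: next=.  (t=0,i=0, bit29=0)
  nb ###..: next=.  (t=4,i=2, bit28=0)
  nb ##.##: next=.  (t=0,i=1, bit27=0)
  nb ##.#.: next=.  (t=3,i=12, bit26=0)
  nb ##..#: next=.  (t=2,i=5, bit25=0)
  nb ##...: next=.  (t=0,i=4, bit24=0)
  nb #.###: next=.  (t=0,i=15, bit23=0)
  nb #.##.: next=#  (t=0,i=2, bit22=1)
  nb #.#.#: next=#  (t=6,i=0, bit21=1)
  nb #.#..: next=.  (t=2,i=9, bit20=0)
  nb #..##: next=#  (t=3,i=5, bit19=1)
  nb #..#.: next=#  (t=2,i=6, bit18=1)
  nb #...#: next=#  (t=1,i=0, bit17=1)
  nb #....: next=.  (t=0,i=5, bit16=0)
  nb .####: next=#  (t=0,i=10, bit15=1)
  nb .###.: next=.  (t=2,i=0, bit14=0)
  nb .##.#: next=#  (t=1,i=7, bit13=1)
  nb .##..: next=.  (t=0,i=3, bit12=0)
  nb .#.##: next=.  (t=4,i=15, bit11=0)
  nb .#.#.: next=.  (t=2,i=8, bit10=0)
  nb .#..#: next=.  (t=3,i=4, bit9=0)
  nb .#...: next=#  (t=1,i=3, bit8=1)
  nb ..###: next=#  (t=0,i=9, bit7=1)
  nb ..##.: next=.  (t=1,i=6, bit6=0)
  nb ..#.#: next=#  (t=2,i=7, bit5=1)
  nb ..#..: next=.  (t=1,i=2, bit4=0)
  nb ...##: next=.  (t=0,i=8, bit3=0)
  nb ...#.: next=#  (t=1,i=1, bit2=1)
  nb ....#: next=#  (t=0,i=7, bit1=1)
  nb .....: next=#  (t=0,i=6, bit0=1)
  bits 00000000011011101010000110100111 = 7250343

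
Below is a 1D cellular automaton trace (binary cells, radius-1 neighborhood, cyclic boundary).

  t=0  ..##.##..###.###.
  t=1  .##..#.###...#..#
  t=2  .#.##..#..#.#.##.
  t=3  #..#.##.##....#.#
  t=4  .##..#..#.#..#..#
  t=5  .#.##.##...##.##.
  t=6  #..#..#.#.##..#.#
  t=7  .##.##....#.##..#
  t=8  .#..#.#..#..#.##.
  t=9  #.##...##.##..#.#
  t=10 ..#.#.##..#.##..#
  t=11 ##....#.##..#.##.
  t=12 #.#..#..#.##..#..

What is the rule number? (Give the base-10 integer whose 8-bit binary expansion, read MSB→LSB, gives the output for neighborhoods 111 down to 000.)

  ### -> .   bit 7 = 0  t=0,i=10
  ##. -> .   bit 6 = 0  t=0,i=3
  #.# -> .   bit 5 = 0  t=0,i=4
  #.. -> #   bit 4 = 1  t=0,i=7
  .## -> #   bit 3 = 1  t=0,i=2
  .#. -> .   bit 2 = 0  t=1,i=5
  ..# -> #   bit 1 = 1  t=0,i=1
  ... -> .   bit 0 = 0  t=0,i=0
  bits 00011010 = 26

26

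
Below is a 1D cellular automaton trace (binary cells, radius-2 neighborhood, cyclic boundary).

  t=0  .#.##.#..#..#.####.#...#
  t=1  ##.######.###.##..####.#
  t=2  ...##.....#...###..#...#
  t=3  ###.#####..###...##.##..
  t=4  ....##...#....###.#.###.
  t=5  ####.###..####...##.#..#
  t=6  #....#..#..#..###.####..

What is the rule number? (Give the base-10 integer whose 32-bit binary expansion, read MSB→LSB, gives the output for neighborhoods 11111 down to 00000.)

133674795

  [31] ##### => .  t=1,i=5
  [30] ####. => .  t=0,i=16
  [29] ###.# => .  t=0,i=17
  [28] ###.. => .  t=2,i=16
  [27] ##.## => .  t=1,i=2
  [26] ##.#. => #  t=0,i=5
  [25] ##..# => #  t=1,i=16
  [24] ##... => #  t=2,i=5
  [23] #.### => #  t=0,i=14
  [22] #.##. => #  t=0,i=3
  [21] #.#.# => #  t=0,i=1
  [20] #.#.. => #  t=0,i=6
  [19] #..## => .  t=1,i=17
  [18] #..#. => #  t=0,i=8
  [17] #...# => #  t=0,i=21
  [16] #.... => #  t=2,i=6
  [15] .#### => #  t=0,i=15
  [14] .###. => .  t=1,i=0
  [13] .##.# => #  t=0,i=4
  [12] .##.. => #  t=1,i=15
  [11] .#.## => .  t=0,i=2
  [10] .#.#. => #  t=0,i=0
  [9] .#..# => #  t=0,i=7
  [8] .#... => #  t=0,i=20
  [7] ..### => .  t=1,i=18
  [6] ..##. => .  t=2,i=3
  [5] ..#.# => #  t=0,i=12
  [4] ..#.. => .  t=0,i=9
  [3] ...## => #  t=2,i=2
  [2] ...#. => .  t=0,i=22
  [1] ....# => #  t=2,i=8
  [0] ..... => #  t=2,i=7
  bits 00000111111101111011011100101011 = 133674795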